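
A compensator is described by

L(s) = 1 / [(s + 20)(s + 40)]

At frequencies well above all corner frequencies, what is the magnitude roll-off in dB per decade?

-40 dB/decade

Each pole contributes −20 dB/decade at high frequency; each zero contributes +20 dB/decade.
Net: 0 zero(s) − 2 pole(s) → -40 dB/decade.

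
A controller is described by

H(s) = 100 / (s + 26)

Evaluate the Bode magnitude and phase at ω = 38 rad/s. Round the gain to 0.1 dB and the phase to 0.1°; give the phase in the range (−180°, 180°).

6.7 dB, -55.6°

At s = jω = j38:
pole (s+26): 26 + j38 → |·| = √(26²+38²) = √2120 ≈ 46.043, ∠ = arctan(38/26) ≈ 55.62°
|H| = 100 / 46.043 ≈ 2.1719
Gain = 20 log₁₀(2.1719) ≈ 6.74 dB
∠H = 0.00° − 55.62° = -55.62°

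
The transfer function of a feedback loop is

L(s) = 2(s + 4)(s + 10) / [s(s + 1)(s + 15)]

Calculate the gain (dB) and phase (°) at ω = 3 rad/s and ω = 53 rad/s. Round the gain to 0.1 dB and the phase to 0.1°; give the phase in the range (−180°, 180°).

At s = jω = j3:
zero (s+4): 4 + j3 → |·| = √(4²+3²) = √25 ≈ 5, ∠ = arctan(3/4) ≈ 36.87°
zero (s+10): 10 + j3 → |·| = √(10²+3²) = √109 ≈ 10.44, ∠ = arctan(3/10) ≈ 16.70°
pole (s+1): 1 + j3 → |·| = √(1²+3²) = √10 ≈ 3.1623, ∠ = arctan(3/1) ≈ 71.57°
pole (s+15): 15 + j3 → |·| = √(15²+3²) = √234 ≈ 15.297, ∠ = arctan(3/15) ≈ 11.31°
pole at origin: |s| = 3, ∠ = 90.00° (in denominator)
|L| = 2 · 52.2 / 145.12 ≈ 0.7194
Gain = 20 log₁₀(0.7194) ≈ -2.86 dB
∠L = 53.57° − 172.88° = -119.31°

At s = jω = j53:
zero (s+4): 4 + j53 → |·| = √(4²+53²) = √2825 ≈ 53.151, ∠ = arctan(53/4) ≈ 85.68°
zero (s+10): 10 + j53 → |·| = √(10²+53²) = √2909 ≈ 53.935, ∠ = arctan(53/10) ≈ 79.32°
pole (s+1): 1 + j53 → |·| = √(1²+53²) = √2810 ≈ 53.009, ∠ = arctan(53/1) ≈ 88.92°
pole (s+15): 15 + j53 → |·| = √(15²+53²) = √3034 ≈ 55.082, ∠ = arctan(53/15) ≈ 74.20°
pole at origin: |s| = 53, ∠ = 90.00° (in denominator)
|L| = 2 · 2866.7 / 1.5475e+05 ≈ 0.037049
Gain = 20 log₁₀(0.037049) ≈ -28.62 dB
∠L = 165.00° − 253.12° = -88.12°

ω = 3: -2.9 dB, -119.3°; ω = 53: -28.6 dB, -88.1°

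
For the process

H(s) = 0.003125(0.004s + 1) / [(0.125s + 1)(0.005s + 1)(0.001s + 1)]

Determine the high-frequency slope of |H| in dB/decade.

Each pole contributes −20 dB/decade at high frequency; each zero contributes +20 dB/decade.
Net: 1 zero(s) − 3 pole(s) → -40 dB/decade.

-40 dB/decade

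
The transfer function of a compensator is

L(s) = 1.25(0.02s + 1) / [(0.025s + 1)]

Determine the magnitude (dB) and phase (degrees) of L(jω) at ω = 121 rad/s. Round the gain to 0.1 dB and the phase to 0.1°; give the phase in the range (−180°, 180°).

0.2 dB, -4.2°

At ω = 121 rad/s:
zero (1 + j121·0.02) = 1 + j2.42 → |·| ≈ 2.6185, ∠ ≈ 67.55°
pole (1 + j121·0.025) = 1 + j3.025 → |·| ≈ 3.186, ∠ ≈ 71.71°
|L| = 1.25 · 2.6185 / (3.186) ≈ 1.0273
Gain = 20 log₁₀(1.0273) ≈ 0.23 dB
∠L = (67.55°) − (71.71°) = -4.16°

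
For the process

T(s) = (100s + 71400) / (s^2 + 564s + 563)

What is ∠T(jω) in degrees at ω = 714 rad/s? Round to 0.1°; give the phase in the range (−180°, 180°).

Substitute s = j714:
Numerator: 100(j714) + 71400 = 71400 + j71400
Denominator: (j714)^2 + 564(j714) + 563 = -509233 + j402696
|N| = √(71400² + 71400²) ≈ 1.0097e+05, ∠N ≈ 45.00°
|D| = √(509233² + 402696²) ≈ 6.4922e+05, ∠D ≈ 141.66°
∠T = 45.00° − 141.66° = -96.66°

-96.7°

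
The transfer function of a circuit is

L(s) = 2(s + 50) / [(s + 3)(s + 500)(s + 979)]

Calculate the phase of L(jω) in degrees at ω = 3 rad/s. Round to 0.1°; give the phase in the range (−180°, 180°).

-42.1°

At s = jω = j3:
zero (s+50): 50 + j3 → |·| = √(50²+3²) = √2509 ≈ 50.09, ∠ = arctan(3/50) ≈ 3.43°
pole (s+3): 3 + j3 → |·| = √(3²+3²) = √18 ≈ 4.2426, ∠ = arctan(3/3) ≈ 45.00°
pole (s+500): 500 + j3 → |·| = √(500²+3²) = √250009 ≈ 500.01, ∠ = arctan(3/500) ≈ 0.34°
pole (s+979): 979 + j3 → |·| = √(979²+3²) = √958450 ≈ 979, ∠ = arctan(3/979) ≈ 0.18°
∠L = 3.43° − 45.52° = -42.09°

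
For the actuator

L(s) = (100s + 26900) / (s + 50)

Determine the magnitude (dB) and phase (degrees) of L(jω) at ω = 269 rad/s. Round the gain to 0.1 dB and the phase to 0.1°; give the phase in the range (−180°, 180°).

Substitute s = j269:
Numerator: 100(j269) + 26900 = 26900 + j26900
Denominator: (j269) + 50 = 50 + j269
|N| = √(26900² + 26900²) ≈ 38042, ∠N ≈ 45.00°
|D| = √(50² + 269²) ≈ 273.61, ∠D ≈ 79.47°
|L| = 38042 / 273.61 ≈ 139.04
Gain = 20 log₁₀(139.04) ≈ 42.86 dB
∠L = 45.00° − 79.47° = -34.47°

42.9 dB, -34.5°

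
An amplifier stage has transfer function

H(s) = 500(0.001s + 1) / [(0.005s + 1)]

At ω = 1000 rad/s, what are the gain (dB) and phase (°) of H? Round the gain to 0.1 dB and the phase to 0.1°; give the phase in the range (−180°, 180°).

At ω = 1000 rad/s:
zero (1 + j1000·0.001) = 1 + j1 → |·| ≈ 1.4142, ∠ ≈ 45.00°
pole (1 + j1000·0.005) = 1 + j5 → |·| ≈ 5.099, ∠ ≈ 78.69°
|H| = 500 · 1.4142 / (5.099) ≈ 138.67
Gain = 20 log₁₀(138.67) ≈ 42.84 dB
∠H = (45.00°) − (78.69°) = -33.69°

42.8 dB, -33.7°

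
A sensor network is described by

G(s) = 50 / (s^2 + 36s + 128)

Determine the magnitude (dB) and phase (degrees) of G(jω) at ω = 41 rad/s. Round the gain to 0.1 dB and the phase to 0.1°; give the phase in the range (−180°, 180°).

Substitute s = j41:
Numerator: 50 = 50 + j0
Denominator: (j41)^2 + 36(j41) + 128 = -1553 + j1476
|N| = √(50² + 0²) ≈ 50, ∠N ≈ 0.00°
|D| = √(1553² + 1476²) ≈ 2142.5, ∠D ≈ 136.46°
|G| = 50 / 2142.5 ≈ 0.023337
Gain = 20 log₁₀(0.023337) ≈ -32.64 dB
∠G = 0.00° − 136.46° = -136.46°

-32.6 dB, -136.5°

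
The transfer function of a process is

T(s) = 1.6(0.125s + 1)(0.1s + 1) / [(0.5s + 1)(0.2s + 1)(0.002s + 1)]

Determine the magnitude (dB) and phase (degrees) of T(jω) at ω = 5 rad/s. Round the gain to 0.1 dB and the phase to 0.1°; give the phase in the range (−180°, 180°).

-5.1 dB, -55.2°

At ω = 5 rad/s:
zero (1 + j5·0.125) = 1 + j0.625 → |·| ≈ 1.1792, ∠ ≈ 32.01°
zero (1 + j5·0.1) = 1 + j0.5 → |·| ≈ 1.118, ∠ ≈ 26.57°
pole (1 + j5·0.5) = 1 + j2.5 → |·| ≈ 2.6926, ∠ ≈ 68.20°
pole (1 + j5·0.2) = 1 + j1 → |·| ≈ 1.4142, ∠ ≈ 45.00°
pole (1 + j5·0.002) = 1 + j0.01 → |·| ≈ 1, ∠ ≈ 0.57°
|T| = 1.6 · 1.1792 · 1.118 / (2.6926 · 1.4142 · 1) ≈ 0.55394
Gain = 20 log₁₀(0.55394) ≈ -5.13 dB
∠T = (32.01° + 26.57°) − (68.20° + 45.00° + 0.57°) = -55.19°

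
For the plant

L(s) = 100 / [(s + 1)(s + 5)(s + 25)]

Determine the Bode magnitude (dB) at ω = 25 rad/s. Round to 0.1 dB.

-47.1 dB

At s = jω = j25:
pole (s+1): 1 + j25 → |·| = √(1²+25²) = √626 ≈ 25.02, ∠ = arctan(25/1) ≈ 87.71°
pole (s+5): 5 + j25 → |·| = √(5²+25²) = √650 ≈ 25.495, ∠ = arctan(25/5) ≈ 78.69°
pole (s+25): 25 + j25 → |·| = √(25²+25²) = √1250 ≈ 35.355, ∠ = arctan(25/25) ≈ 45.00°
|L| = 100 / 22552 ≈ 0.0044342
Gain = 20 log₁₀(0.0044342) ≈ -47.06 dB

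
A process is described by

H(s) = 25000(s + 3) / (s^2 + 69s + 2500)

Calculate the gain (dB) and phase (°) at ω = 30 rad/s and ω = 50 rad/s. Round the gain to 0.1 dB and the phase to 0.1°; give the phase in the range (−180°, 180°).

At s = jω = j30:
zero (s+3): 3 + j30 → |·| = √(3²+30²) = √909 ≈ 30.15, ∠ = arctan(30/3) ≈ 84.29°
quadratic: (j30)² + 69·j30 + 2500 = 1600 + j2070 → |·| ≈ 2616.3, ∠ ≈ 52.30°
|H| = 25000 · 30.15 / 2616.3 ≈ 288.1
Gain = 20 log₁₀(288.1) ≈ 49.19 dB
∠H = 84.29° − 52.30° = 31.99°

At s = jω = j50:
zero (s+3): 3 + j50 → |·| = √(3²+50²) = √2509 ≈ 50.09, ∠ = arctan(50/3) ≈ 86.57°
quadratic: (j50)² + 69·j50 + 2500 = 0 + j3450 → |·| ≈ 3450, ∠ ≈ 90.00°
|H| = 25000 · 50.09 / 3450 ≈ 362.97
Gain = 20 log₁₀(362.97) ≈ 51.20 dB
∠H = 86.57° − 90.00° = -3.43°

ω = 30: 49.2 dB, 32.0°; ω = 50: 51.2 dB, -3.4°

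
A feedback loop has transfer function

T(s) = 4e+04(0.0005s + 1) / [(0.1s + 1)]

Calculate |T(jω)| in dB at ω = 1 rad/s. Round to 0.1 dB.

92.0 dB

At ω = 1 rad/s:
zero (1 + j1·0.0005) = 1 + j0.0005 → |·| ≈ 1, ∠ ≈ 0.03°
pole (1 + j1·0.1) = 1 + j0.1 → |·| ≈ 1.005, ∠ ≈ 5.71°
|T| = 4e+04 · 1 / (1.005) ≈ 39801
Gain = 20 log₁₀(39801) ≈ 92.00 dB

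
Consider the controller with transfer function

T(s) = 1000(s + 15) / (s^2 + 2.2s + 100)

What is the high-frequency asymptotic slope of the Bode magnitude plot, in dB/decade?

Each pole contributes −20 dB/decade at high frequency; each zero contributes +20 dB/decade.
Net: 1 zero(s) − 2 pole(s) → -20 dB/decade.

-20 dB/decade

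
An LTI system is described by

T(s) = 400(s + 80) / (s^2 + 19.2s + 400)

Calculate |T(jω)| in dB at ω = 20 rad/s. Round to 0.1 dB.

At s = jω = j20:
zero (s+80): 80 + j20 → |·| = √(80²+20²) = √6800 ≈ 82.462, ∠ = arctan(20/80) ≈ 14.04°
quadratic: (j20)² + 19.2·j20 + 400 = 0 + j384 → |·| ≈ 384, ∠ ≈ 90.00°
|T| = 400 · 82.462 / 384 ≈ 85.898
Gain = 20 log₁₀(85.898) ≈ 38.68 dB

38.7 dB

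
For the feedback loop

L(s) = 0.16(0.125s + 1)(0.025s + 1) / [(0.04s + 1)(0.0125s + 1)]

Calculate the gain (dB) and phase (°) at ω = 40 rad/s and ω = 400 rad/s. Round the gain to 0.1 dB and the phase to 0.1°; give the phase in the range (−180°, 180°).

At ω = 40 rad/s:
zero (1 + j40·0.125) = 1 + j5 → |·| ≈ 5.099, ∠ ≈ 78.69°
zero (1 + j40·0.025) = 1 + j1 → |·| ≈ 1.4142, ∠ ≈ 45.00°
pole (1 + j40·0.04) = 1 + j1.6 → |·| ≈ 1.8868, ∠ ≈ 57.99°
pole (1 + j40·0.0125) = 1 + j0.5 → |·| ≈ 1.118, ∠ ≈ 26.57°
|L| = 0.16 · 5.099 · 1.4142 / (1.8868 · 1.118) ≈ 0.54695
Gain = 20 log₁₀(0.54695) ≈ -5.24 dB
∠L = (78.69° + 45.00°) − (57.99° + 26.57°) = 39.13°

At ω = 400 rad/s:
zero (1 + j400·0.125) = 1 + j50 → |·| ≈ 50.01, ∠ ≈ 88.85°
zero (1 + j400·0.025) = 1 + j10 → |·| ≈ 10.05, ∠ ≈ 84.29°
pole (1 + j400·0.04) = 1 + j16 → |·| ≈ 16.031, ∠ ≈ 86.42°
pole (1 + j400·0.0125) = 1 + j5 → |·| ≈ 5.099, ∠ ≈ 78.69°
|L| = 0.16 · 50.01 · 10.05 / (16.031 · 5.099) ≈ 0.98378
Gain = 20 log₁₀(0.98378) ≈ -0.14 dB
∠L = (88.85° + 84.29°) − (86.42° + 78.69°) = 8.03°

ω = 40: -5.2 dB, 39.1°; ω = 400: -0.1 dB, 8.0°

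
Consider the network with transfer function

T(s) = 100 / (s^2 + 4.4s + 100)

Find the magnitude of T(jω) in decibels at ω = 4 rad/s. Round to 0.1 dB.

1.3 dB

At s = jω = j4:
quadratic: (j4)² + 4.4·j4 + 100 = 84 + j17.6 → |·| ≈ 85.824, ∠ ≈ 11.83°
|T| = 100 / 85.824 ≈ 1.1652
Gain = 20 log₁₀(1.1652) ≈ 1.33 dB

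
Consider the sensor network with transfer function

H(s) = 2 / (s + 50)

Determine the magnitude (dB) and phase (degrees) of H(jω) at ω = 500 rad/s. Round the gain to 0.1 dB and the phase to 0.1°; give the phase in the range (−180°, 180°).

-48.0 dB, -84.3°

Substitute s = j500:
Numerator: 2 = 2 + j0
Denominator: (j500) + 50 = 50 + j500
|N| = √(2² + 0²) ≈ 2, ∠N ≈ 0.00°
|D| = √(50² + 500²) ≈ 502.49, ∠D ≈ 84.29°
|H| = 2 / 502.49 ≈ 0.0039802
Gain = 20 log₁₀(0.0039802) ≈ -48.00 dB
∠H = 0.00° − 84.29° = -84.29°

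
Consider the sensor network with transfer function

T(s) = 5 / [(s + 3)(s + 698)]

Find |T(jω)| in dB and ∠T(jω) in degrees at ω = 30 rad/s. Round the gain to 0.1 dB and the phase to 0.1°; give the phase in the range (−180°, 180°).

-72.5 dB, -86.8°

At s = jω = j30:
pole (s+3): 3 + j30 → |·| = √(3²+30²) = √909 ≈ 30.15, ∠ = arctan(30/3) ≈ 84.29°
pole (s+698): 698 + j30 → |·| = √(698²+30²) = √488104 ≈ 698.64, ∠ = arctan(30/698) ≈ 2.46°
|T| = 5 / 21064 ≈ 0.00023737
Gain = 20 log₁₀(0.00023737) ≈ -72.49 dB
∠T = 0.00° − 86.75° = -86.75°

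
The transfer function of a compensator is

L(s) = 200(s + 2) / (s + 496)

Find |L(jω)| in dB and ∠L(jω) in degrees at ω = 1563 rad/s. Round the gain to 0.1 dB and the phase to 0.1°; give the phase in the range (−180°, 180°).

At s = jω = j1563:
zero (s+2): 2 + j1563 → |·| = √(2²+1563²) = √2442973 ≈ 1563, ∠ = arctan(1563/2) ≈ 89.93°
pole (s+496): 496 + j1563 → |·| = √(496²+1563²) = √2688985 ≈ 1639.8, ∠ = arctan(1563/496) ≈ 72.39°
|L| = 200 · 1563 / 1639.8 ≈ 190.63
Gain = 20 log₁₀(190.63) ≈ 45.60 dB
∠L = 89.93° − 72.39° = 17.54°

45.6 dB, 17.5°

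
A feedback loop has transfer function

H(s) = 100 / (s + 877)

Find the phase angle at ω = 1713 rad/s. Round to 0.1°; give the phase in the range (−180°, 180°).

-62.9°

Substitute s = j1713:
Numerator: 100 = 100 + j0
Denominator: (j1713) + 877 = 877 + j1713
|N| = √(100² + 0²) ≈ 100, ∠N ≈ 0.00°
|D| = √(877² + 1713²) ≈ 1924.4, ∠D ≈ 62.89°
∠H = 0.00° − 62.89° = -62.89°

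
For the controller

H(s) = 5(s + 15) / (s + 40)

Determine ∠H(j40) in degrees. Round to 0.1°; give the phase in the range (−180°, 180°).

24.4°

At s = jω = j40:
zero (s+15): 15 + j40 → |·| = √(15²+40²) = √1825 ≈ 42.72, ∠ = arctan(40/15) ≈ 69.44°
pole (s+40): 40 + j40 → |·| = √(40²+40²) = √3200 ≈ 56.569, ∠ = arctan(40/40) ≈ 45.00°
∠H = 69.44° − 45.00° = 24.44°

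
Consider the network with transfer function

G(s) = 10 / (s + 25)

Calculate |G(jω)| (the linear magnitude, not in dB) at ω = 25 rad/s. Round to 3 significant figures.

Substitute s = j25:
Numerator: 10 = 10 + j0
Denominator: (j25) + 25 = 25 + j25
|N| = √(10² + 0²) ≈ 10, ∠N ≈ 0.00°
|D| = √(25² + 25²) ≈ 35.355, ∠D ≈ 45.00°
|G| = 10 / 35.355 ≈ 0.28285

0.283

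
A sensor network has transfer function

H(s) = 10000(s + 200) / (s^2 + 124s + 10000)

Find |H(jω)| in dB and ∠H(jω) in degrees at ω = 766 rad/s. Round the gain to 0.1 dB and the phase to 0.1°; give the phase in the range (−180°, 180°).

22.6 dB, -95.3°

At s = jω = j766:
zero (s+200): 200 + j766 → |·| = √(200²+766²) = √626756 ≈ 791.68, ∠ = arctan(766/200) ≈ 75.37°
quadratic: (j766)² + 124·j766 + 10000 = -576756 + j94984 → |·| ≈ 5.8452e+05, ∠ ≈ 170.65°
|H| = 10000 · 791.68 / 5.8452e+05 ≈ 13.544
Gain = 20 log₁₀(13.544) ≈ 22.63 dB
∠H = 75.37° − 170.65° = -95.28°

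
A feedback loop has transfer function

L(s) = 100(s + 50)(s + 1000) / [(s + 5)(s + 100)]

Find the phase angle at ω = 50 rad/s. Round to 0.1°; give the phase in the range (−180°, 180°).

-63.0°

At s = jω = j50:
zero (s+50): 50 + j50 → |·| = √(50²+50²) = √5000 ≈ 70.711, ∠ = arctan(50/50) ≈ 45.00°
zero (s+1000): 1000 + j50 → |·| = √(1000²+50²) = √1002500 ≈ 1001.2, ∠ = arctan(50/1000) ≈ 2.86°
pole (s+5): 5 + j50 → |·| = √(5²+50²) = √2525 ≈ 50.249, ∠ = arctan(50/5) ≈ 84.29°
pole (s+100): 100 + j50 → |·| = √(100²+50²) = √12500 ≈ 111.8, ∠ = arctan(50/100) ≈ 26.57°
∠L = 47.86° − 110.86° = -63.00°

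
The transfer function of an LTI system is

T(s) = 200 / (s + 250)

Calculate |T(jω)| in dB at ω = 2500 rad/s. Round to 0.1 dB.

Substitute s = j2500:
Numerator: 200 = 200 + j0
Denominator: (j2500) + 250 = 250 + j2500
|N| = √(200² + 0²) ≈ 200, ∠N ≈ 0.00°
|D| = √(250² + 2500²) ≈ 2512.5, ∠D ≈ 84.29°
|T| = 200 / 2512.5 ≈ 0.079602
Gain = 20 log₁₀(0.079602) ≈ -21.98 dB

-22.0 dB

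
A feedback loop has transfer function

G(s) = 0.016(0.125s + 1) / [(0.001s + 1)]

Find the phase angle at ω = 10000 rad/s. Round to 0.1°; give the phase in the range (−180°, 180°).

At ω = 10000 rad/s:
zero (1 + j10000·0.125) = 1 + j1250 → |·| ≈ 1250, ∠ ≈ 89.95°
pole (1 + j10000·0.001) = 1 + j10 → |·| ≈ 10.05, ∠ ≈ 84.29°
∠G = (89.95°) − (84.29°) = 5.66°

5.7°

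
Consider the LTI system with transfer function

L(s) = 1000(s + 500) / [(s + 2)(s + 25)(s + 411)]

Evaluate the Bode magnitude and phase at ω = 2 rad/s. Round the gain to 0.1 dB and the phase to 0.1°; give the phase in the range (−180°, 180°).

At s = jω = j2:
zero (s+500): 500 + j2 → |·| = √(500²+2²) = √250004 ≈ 500, ∠ = arctan(2/500) ≈ 0.23°
pole (s+2): 2 + j2 → |·| = √(2²+2²) = √8 ≈ 2.8284, ∠ = arctan(2/2) ≈ 45.00°
pole (s+25): 25 + j2 → |·| = √(25²+2²) = √629 ≈ 25.08, ∠ = arctan(2/25) ≈ 4.57°
pole (s+411): 411 + j2 → |·| = √(411²+2²) = √168925 ≈ 411, ∠ = arctan(2/411) ≈ 0.28°
|L| = 1000 · 500 / 29155 ≈ 17.15
Gain = 20 log₁₀(17.15) ≈ 24.69 dB
∠L = 0.23° − 49.85° = -49.62°

24.7 dB, -49.6°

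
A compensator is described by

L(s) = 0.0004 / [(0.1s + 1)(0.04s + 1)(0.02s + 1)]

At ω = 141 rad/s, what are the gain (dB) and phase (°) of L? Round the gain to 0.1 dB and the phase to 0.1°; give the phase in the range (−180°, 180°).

At ω = 141 rad/s:
pole (1 + j141·0.1) = 1 + j14.1 → |·| ≈ 14.135, ∠ ≈ 85.94°
pole (1 + j141·0.04) = 1 + j5.64 → |·| ≈ 5.728, ∠ ≈ 79.95°
pole (1 + j141·0.02) = 1 + j2.82 → |·| ≈ 2.9921, ∠ ≈ 70.47°
|L| = 0.0004 · 1 / (14.135 · 5.728 · 2.9921) ≈ 1.6511e-06
Gain = 20 log₁₀(1.6511e-06) ≈ -115.64 dB
∠L = (0°) − (85.94° + 79.95° + 70.47°) = -236.36° ≡ 123.64° (principal value)

-115.6 dB, 123.6°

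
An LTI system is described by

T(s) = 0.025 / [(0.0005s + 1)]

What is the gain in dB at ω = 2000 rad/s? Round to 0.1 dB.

At ω = 2000 rad/s:
pole (1 + j2000·0.0005) = 1 + j1 → |·| ≈ 1.4142, ∠ ≈ 45.00°
|T| = 0.025 · 1 / (1.4142) ≈ 0.017678
Gain = 20 log₁₀(0.017678) ≈ -35.05 dB

-35.1 dB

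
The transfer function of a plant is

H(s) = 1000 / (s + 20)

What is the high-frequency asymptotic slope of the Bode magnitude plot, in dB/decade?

-20 dB/decade

Each pole contributes −20 dB/decade at high frequency; each zero contributes +20 dB/decade.
Net: 0 zero(s) − 1 pole(s) → -20 dB/decade.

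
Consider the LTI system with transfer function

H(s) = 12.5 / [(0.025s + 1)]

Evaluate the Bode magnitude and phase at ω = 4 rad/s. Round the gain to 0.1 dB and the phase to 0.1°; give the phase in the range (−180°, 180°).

At ω = 4 rad/s:
pole (1 + j4·0.025) = 1 + j0.1 → |·| ≈ 1.005, ∠ ≈ 5.71°
|H| = 12.5 · 1 / (1.005) ≈ 12.438
Gain = 20 log₁₀(12.438) ≈ 21.90 dB
∠H = (0°) − (5.71°) = -5.71°

21.9 dB, -5.7°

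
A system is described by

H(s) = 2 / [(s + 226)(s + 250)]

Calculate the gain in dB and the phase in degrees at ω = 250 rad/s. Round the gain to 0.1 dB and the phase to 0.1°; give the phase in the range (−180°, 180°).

-95.5 dB, -92.9°

At s = jω = j250:
pole (s+226): 226 + j250 → |·| = √(226²+250²) = √113576 ≈ 337.01, ∠ = arctan(250/226) ≈ 47.89°
pole (s+250): 250 + j250 → |·| = √(250²+250²) = √125000 ≈ 353.55, ∠ = arctan(250/250) ≈ 45.00°
|H| = 2 / 1.1915e+05 ≈ 1.6786e-05
Gain = 20 log₁₀(1.6786e-05) ≈ -95.50 dB
∠H = 0.00° − 92.89° = -92.89°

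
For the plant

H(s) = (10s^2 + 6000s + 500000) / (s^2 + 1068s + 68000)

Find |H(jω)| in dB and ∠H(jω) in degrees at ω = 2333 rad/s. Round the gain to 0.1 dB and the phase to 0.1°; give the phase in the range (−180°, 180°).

19.5 dB, 10.3°

Substitute s = j2333:
Numerator: 10(j2333)^2 + 6000(j2333) + 500000 = -53928890 + j13998000
Denominator: (j2333)^2 + 1068(j2333) + 68000 = -5374889 + j2491644
|N| = √(53928890² + 13998000²) ≈ 5.5716e+07, ∠N ≈ 165.45°
|D| = √(5374889² + 2491644²) ≈ 5.9243e+06, ∠D ≈ 155.13°
|H| = 5.5716e+07 / 5.9243e+06 ≈ 9.4047
Gain = 20 log₁₀(9.4047) ≈ 19.47 dB
∠H = 165.45° − 155.13° = 10.32°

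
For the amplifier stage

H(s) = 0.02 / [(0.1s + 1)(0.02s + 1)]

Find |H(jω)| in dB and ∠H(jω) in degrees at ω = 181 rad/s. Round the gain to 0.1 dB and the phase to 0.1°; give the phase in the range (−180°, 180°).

At ω = 181 rad/s:
pole (1 + j181·0.1) = 1 + j18.1 → |·| ≈ 18.128, ∠ ≈ 86.84°
pole (1 + j181·0.02) = 1 + j3.62 → |·| ≈ 3.7556, ∠ ≈ 74.56°
|H| = 0.02 · 1 / (18.128 · 3.7556) ≈ 0.00029377
Gain = 20 log₁₀(0.00029377) ≈ -70.64 dB
∠H = (0°) − (86.84° + 74.56°) = -161.40°

-70.6 dB, -161.4°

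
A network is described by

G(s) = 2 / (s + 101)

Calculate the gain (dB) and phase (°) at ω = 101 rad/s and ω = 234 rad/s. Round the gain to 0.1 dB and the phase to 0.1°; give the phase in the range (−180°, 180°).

ω = 101: -37.1 dB, -45.0°; ω = 234: -42.1 dB, -66.7°

At s = jω = j101:
pole (s+101): 101 + j101 → |·| = √(101²+101²) = √20402 ≈ 142.84, ∠ = arctan(101/101) ≈ 45.00°
|G| = 2 / 142.84 ≈ 0.014002
Gain = 20 log₁₀(0.014002) ≈ -37.08 dB
∠G = 0.00° − 45.00° = -45.00°

At s = jω = j234:
pole (s+101): 101 + j234 → |·| = √(101²+234²) = √64957 ≈ 254.87, ∠ = arctan(234/101) ≈ 66.65°
|G| = 2 / 254.87 ≈ 0.0078471
Gain = 20 log₁₀(0.0078471) ≈ -42.11 dB
∠G = 0.00° − 66.65° = -66.65°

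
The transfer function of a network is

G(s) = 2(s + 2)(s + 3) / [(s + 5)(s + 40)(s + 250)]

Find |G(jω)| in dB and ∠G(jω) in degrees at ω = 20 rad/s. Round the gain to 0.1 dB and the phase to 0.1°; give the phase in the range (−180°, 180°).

At s = jω = j20:
zero (s+2): 2 + j20 → |·| = √(2²+20²) = √404 ≈ 20.1, ∠ = arctan(20/2) ≈ 84.29°
zero (s+3): 3 + j20 → |·| = √(3²+20²) = √409 ≈ 20.224, ∠ = arctan(20/3) ≈ 81.47°
pole (s+5): 5 + j20 → |·| = √(5²+20²) = √425 ≈ 20.616, ∠ = arctan(20/5) ≈ 75.96°
pole (s+40): 40 + j20 → |·| = √(40²+20²) = √2000 ≈ 44.721, ∠ = arctan(20/40) ≈ 26.57°
pole (s+250): 250 + j20 → |·| = √(250²+20²) = √62900 ≈ 250.8, ∠ = arctan(20/250) ≈ 4.57°
|G| = 2 · 406.5 / 2.3123e+05 ≈ 0.003516
Gain = 20 log₁₀(0.003516) ≈ -49.08 dB
∠G = 165.76° − 107.10° = 58.66°

-49.1 dB, 58.7°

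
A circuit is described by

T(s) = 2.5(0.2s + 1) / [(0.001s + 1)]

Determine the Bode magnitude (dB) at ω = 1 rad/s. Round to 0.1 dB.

At ω = 1 rad/s:
zero (1 + j1·0.2) = 1 + j0.2 → |·| ≈ 1.0198, ∠ ≈ 11.31°
pole (1 + j1·0.001) = 1 + j0.001 → |·| ≈ 1, ∠ ≈ 0.06°
|T| = 2.5 · 1.0198 / (1) ≈ 2.5495
Gain = 20 log₁₀(2.5495) ≈ 8.13 dB

8.1 dB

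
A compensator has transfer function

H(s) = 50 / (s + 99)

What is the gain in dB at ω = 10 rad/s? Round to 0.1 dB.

-6.0 dB

At s = jω = j10:
pole (s+99): 99 + j10 → |·| = √(99²+10²) = √9901 ≈ 99.504, ∠ = arctan(10/99) ≈ 5.77°
|H| = 50 / 99.504 ≈ 0.50249
Gain = 20 log₁₀(0.50249) ≈ -5.98 dB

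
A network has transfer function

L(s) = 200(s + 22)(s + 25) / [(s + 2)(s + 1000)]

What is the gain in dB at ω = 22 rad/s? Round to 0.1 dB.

At s = jω = j22:
zero (s+22): 22 + j22 → |·| = √(22²+22²) = √968 ≈ 31.113, ∠ = arctan(22/22) ≈ 45.00°
zero (s+25): 25 + j22 → |·| = √(25²+22²) = √1109 ≈ 33.302, ∠ = arctan(22/25) ≈ 41.35°
pole (s+2): 2 + j22 → |·| = √(2²+22²) = √488 ≈ 22.091, ∠ = arctan(22/2) ≈ 84.81°
pole (s+1000): 1000 + j22 → |·| = √(1000²+22²) = √1000484 ≈ 1000.2, ∠ = arctan(22/1000) ≈ 1.26°
|L| = 200 · 1036.1 / 22095 ≈ 9.3786
Gain = 20 log₁₀(9.3786) ≈ 19.44 dB

19.4 dB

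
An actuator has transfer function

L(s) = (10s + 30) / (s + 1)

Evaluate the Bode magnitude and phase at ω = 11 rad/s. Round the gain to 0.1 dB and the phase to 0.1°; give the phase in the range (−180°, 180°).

20.3 dB, -10.1°

Substitute s = j11:
Numerator: 10(j11) + 30 = 30 + j110
Denominator: (j11) + 1 = 1 + j11
|N| = √(30² + 110²) ≈ 114.02, ∠N ≈ 74.74°
|D| = √(1² + 11²) ≈ 11.045, ∠D ≈ 84.81°
|L| = 114.02 / 11.045 ≈ 10.323
Gain = 20 log₁₀(10.323) ≈ 20.28 dB
∠L = 74.74° − 84.81° = -10.07°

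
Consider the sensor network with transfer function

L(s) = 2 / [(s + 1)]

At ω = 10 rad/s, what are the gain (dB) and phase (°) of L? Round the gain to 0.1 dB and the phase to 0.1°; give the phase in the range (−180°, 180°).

At ω = 10 rad/s:
pole (1 + j10·1) = 1 + j10 → |·| ≈ 10.05, ∠ ≈ 84.29°
|L| = 2 · 1 / (10.05) ≈ 0.199
Gain = 20 log₁₀(0.199) ≈ -14.02 dB
∠L = (0°) − (84.29°) = -84.29°

-14.0 dB, -84.3°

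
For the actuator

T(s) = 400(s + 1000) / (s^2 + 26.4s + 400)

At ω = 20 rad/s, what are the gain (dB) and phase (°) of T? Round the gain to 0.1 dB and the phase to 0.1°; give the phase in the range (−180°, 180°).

57.6 dB, -88.9°

At s = jω = j20:
zero (s+1000): 1000 + j20 → |·| = √(1000²+20²) = √1000400 ≈ 1000.2, ∠ = arctan(20/1000) ≈ 1.15°
quadratic: (j20)² + 26.4·j20 + 400 = 0 + j528 → |·| ≈ 528, ∠ ≈ 90.00°
|T| = 400 · 1000.2 / 528 ≈ 757.73
Gain = 20 log₁₀(757.73) ≈ 57.59 dB
∠T = 1.15° − 90.00° = -88.85°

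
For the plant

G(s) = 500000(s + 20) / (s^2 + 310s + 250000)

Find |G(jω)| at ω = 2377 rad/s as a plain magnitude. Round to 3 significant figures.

At s = jω = j2377:
zero (s+20): 20 + j2377 → |·| = √(20²+2377²) = √5650529 ≈ 2377.1, ∠ = arctan(2377/20) ≈ 89.52°
quadratic: (j2377)² + 310·j2377 + 250000 = -5400129 + j736870 → |·| ≈ 5.4502e+06, ∠ ≈ 172.23°
|G| = 500000 · 2377.1 / 5.4502e+06 ≈ 218.07

218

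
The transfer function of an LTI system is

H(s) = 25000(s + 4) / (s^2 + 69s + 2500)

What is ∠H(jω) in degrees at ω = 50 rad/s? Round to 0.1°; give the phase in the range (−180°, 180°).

-4.6°

At s = jω = j50:
zero (s+4): 4 + j50 → |·| = √(4²+50²) = √2516 ≈ 50.16, ∠ = arctan(50/4) ≈ 85.43°
quadratic: (j50)² + 69·j50 + 2500 = 0 + j3450 → |·| ≈ 3450, ∠ ≈ 90.00°
∠H = 85.43° − 90.00° = -4.57°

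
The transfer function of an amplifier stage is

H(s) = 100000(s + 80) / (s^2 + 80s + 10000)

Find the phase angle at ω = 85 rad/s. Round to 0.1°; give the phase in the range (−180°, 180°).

-21.1°

At s = jω = j85:
zero (s+80): 80 + j85 → |·| = √(80²+85²) = √13625 ≈ 116.73, ∠ = arctan(85/80) ≈ 46.74°
quadratic: (j85)² + 80·j85 + 10000 = 2775 + j6800 → |·| ≈ 7344.4, ∠ ≈ 67.80°
∠H = 46.74° − 67.80° = -21.06°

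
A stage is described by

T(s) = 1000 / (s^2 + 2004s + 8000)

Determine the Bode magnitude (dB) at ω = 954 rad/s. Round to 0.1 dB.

Substitute s = j954:
Numerator: 1000 = 1000 + j0
Denominator: (j954)^2 + 2004(j954) + 8000 = -902116 + j1911816
|N| = √(1000² + 0²) ≈ 1000, ∠N ≈ 0.00°
|D| = √(902116² + 1911816²) ≈ 2.114e+06, ∠D ≈ 115.26°
|T| = 1000 / 2.114e+06 ≈ 0.00047304
Gain = 20 log₁₀(0.00047304) ≈ -66.50 dB

-66.5 dB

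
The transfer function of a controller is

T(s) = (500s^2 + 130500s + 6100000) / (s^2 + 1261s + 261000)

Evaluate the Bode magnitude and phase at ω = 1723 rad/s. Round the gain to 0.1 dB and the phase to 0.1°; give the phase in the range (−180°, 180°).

Substitute s = j1723:
Numerator: 500(j1723)^2 + 130500(j1723) + 6100000 = -1478264500 + j224851500
Denominator: (j1723)^2 + 1261(j1723) + 261000 = -2707729 + j2172703
|N| = √(1478264500² + 224851500²) ≈ 1.4953e+09, ∠N ≈ 171.35°
|D| = √(2707729² + 2172703²) ≈ 3.4717e+06, ∠D ≈ 141.26°
|T| = 1.4953e+09 / 3.4717e+06 ≈ 430.71
Gain = 20 log₁₀(430.71) ≈ 52.68 dB
∠T = 171.35° − 141.26° = 30.09°

52.7 dB, 30.1°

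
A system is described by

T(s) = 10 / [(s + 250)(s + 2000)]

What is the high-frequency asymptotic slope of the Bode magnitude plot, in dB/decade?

-40 dB/decade

Each pole contributes −20 dB/decade at high frequency; each zero contributes +20 dB/decade.
Net: 0 zero(s) − 2 pole(s) → -40 dB/decade.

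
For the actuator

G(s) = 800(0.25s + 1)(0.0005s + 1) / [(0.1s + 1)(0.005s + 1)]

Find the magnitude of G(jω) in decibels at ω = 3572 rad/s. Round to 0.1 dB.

At ω = 3572 rad/s:
zero (1 + j3572·0.25) = 1 + j893 → |·| ≈ 893, ∠ ≈ 89.94°
zero (1 + j3572·0.0005) = 1 + j1.786 → |·| ≈ 2.0469, ∠ ≈ 60.76°
pole (1 + j3572·0.1) = 1 + j357.2 → |·| ≈ 357.2, ∠ ≈ 89.84°
pole (1 + j3572·0.005) = 1 + j17.86 → |·| ≈ 17.888, ∠ ≈ 86.80°
|G| = 800 · 893 · 2.0469 / (357.2 · 17.888) ≈ 228.86
Gain = 20 log₁₀(228.86) ≈ 47.19 dB

47.2 dB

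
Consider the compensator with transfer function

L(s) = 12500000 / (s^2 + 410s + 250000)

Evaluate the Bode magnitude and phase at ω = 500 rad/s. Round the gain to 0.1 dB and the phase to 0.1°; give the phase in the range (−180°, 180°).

35.7 dB, -90.0°

At s = jω = j500:
quadratic: (j500)² + 410·j500 + 250000 = 0 + j205000 → |·| ≈ 2.05e+05, ∠ ≈ 90.00°
|L| = 12500000 / 2.05e+05 ≈ 60.976
Gain = 20 log₁₀(60.976) ≈ 35.70 dB
∠L = 0.00° − 90.00° = -90.00°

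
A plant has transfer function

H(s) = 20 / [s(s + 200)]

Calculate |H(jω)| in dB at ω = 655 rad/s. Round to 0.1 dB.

At s = jω = j655:
pole (s+200): 200 + j655 → |·| = √(200²+655²) = √469025 ≈ 684.85, ∠ = arctan(655/200) ≈ 73.02°
pole at origin: |s| = 655, ∠ = 90.00° (in denominator)
|H| = 20 / 4.4858e+05 ≈ 4.4585e-05
Gain = 20 log₁₀(4.4585e-05) ≈ -87.02 dB

-87.0 dB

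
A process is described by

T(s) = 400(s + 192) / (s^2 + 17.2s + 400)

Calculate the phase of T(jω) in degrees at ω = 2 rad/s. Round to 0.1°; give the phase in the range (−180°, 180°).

At s = jω = j2:
zero (s+192): 192 + j2 → |·| = √(192²+2²) = √36868 ≈ 192.01, ∠ = arctan(2/192) ≈ 0.60°
quadratic: (j2)² + 17.2·j2 + 400 = 396 + j34.4 → |·| ≈ 397.49, ∠ ≈ 4.96°
∠T = 0.60° − 4.96° = -4.36°

-4.4°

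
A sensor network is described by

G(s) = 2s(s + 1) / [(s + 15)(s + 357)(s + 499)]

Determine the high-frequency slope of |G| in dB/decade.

Each pole contributes −20 dB/decade at high frequency; each zero contributes +20 dB/decade.
Net: 2 zero(s) − 3 pole(s) → -20 dB/decade.

-20 dB/decade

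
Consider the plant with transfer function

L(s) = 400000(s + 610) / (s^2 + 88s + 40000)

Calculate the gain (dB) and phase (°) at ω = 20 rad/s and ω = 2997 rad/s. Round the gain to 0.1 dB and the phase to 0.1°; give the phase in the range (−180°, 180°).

At s = jω = j20:
zero (s+610): 610 + j20 → |·| = √(610²+20²) = √372500 ≈ 610.33, ∠ = arctan(20/610) ≈ 1.88°
quadratic: (j20)² + 88·j20 + 40000 = 39600 + j1760 → |·| ≈ 39639, ∠ ≈ 2.54°
|L| = 400000 · 610.33 / 39639 ≈ 6158.9
Gain = 20 log₁₀(6158.9) ≈ 75.79 dB
∠L = 1.88° − 2.54° = -0.66°

At s = jω = j2997:
zero (s+610): 610 + j2997 → |·| = √(610²+2997²) = √9354109 ≈ 3058.4, ∠ = arctan(2997/610) ≈ 78.50°
quadratic: (j2997)² + 88·j2997 + 40000 = -8942009 + j263736 → |·| ≈ 8.9459e+06, ∠ ≈ 178.31°
|L| = 400000 · 3058.4 / 8.9459e+06 ≈ 136.75
Gain = 20 log₁₀(136.75) ≈ 42.72 dB
∠L = 78.50° − 178.31° = -99.81°

ω = 20: 75.8 dB, -0.7°; ω = 2997: 42.7 dB, -99.8°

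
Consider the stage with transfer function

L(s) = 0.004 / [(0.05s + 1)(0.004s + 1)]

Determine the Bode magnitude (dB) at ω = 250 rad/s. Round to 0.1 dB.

-72.9 dB

At ω = 250 rad/s:
pole (1 + j250·0.05) = 1 + j12.5 → |·| ≈ 12.54, ∠ ≈ 85.43°
pole (1 + j250·0.004) = 1 + j1 → |·| ≈ 1.4142, ∠ ≈ 45.00°
|L| = 0.004 · 1 / (12.54 · 1.4142) ≈ 0.00022555
Gain = 20 log₁₀(0.00022555) ≈ -72.94 dB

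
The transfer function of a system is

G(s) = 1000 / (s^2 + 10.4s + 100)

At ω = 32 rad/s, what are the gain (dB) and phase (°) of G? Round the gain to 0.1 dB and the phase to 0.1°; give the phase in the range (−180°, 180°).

0.2 dB, -160.2°

At s = jω = j32:
quadratic: (j32)² + 10.4·j32 + 100 = -924 + j332.8 → |·| ≈ 982.11, ∠ ≈ 160.19°
|G| = 1000 / 982.11 ≈ 1.0182
Gain = 20 log₁₀(1.0182) ≈ 0.16 dB
∠G = 0.00° − 160.19° = -160.19°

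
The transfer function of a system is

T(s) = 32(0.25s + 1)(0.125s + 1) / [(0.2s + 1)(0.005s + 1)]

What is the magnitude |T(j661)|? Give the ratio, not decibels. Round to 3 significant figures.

957

At ω = 661 rad/s:
zero (1 + j661·0.25) = 1 + j165.25 → |·| ≈ 165.25, ∠ ≈ 89.65°
zero (1 + j661·0.125) = 1 + j82.625 → |·| ≈ 82.631, ∠ ≈ 89.31°
pole (1 + j661·0.2) = 1 + j132.2 → |·| ≈ 132.2, ∠ ≈ 89.57°
pole (1 + j661·0.005) = 1 + j3.305 → |·| ≈ 3.453, ∠ ≈ 73.17°
|T| = 32 · 165.25 · 82.631 / (132.2 · 3.453) ≈ 957.21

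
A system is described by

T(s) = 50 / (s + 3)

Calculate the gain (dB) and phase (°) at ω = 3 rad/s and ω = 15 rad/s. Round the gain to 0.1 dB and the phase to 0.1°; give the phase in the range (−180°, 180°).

ω = 3: 21.4 dB, -45.0°; ω = 15: 10.3 dB, -78.7°

Substitute s = j3:
Numerator: 50 = 50 + j0
Denominator: (j3) + 3 = 3 + j3
|N| = √(50² + 0²) ≈ 50, ∠N ≈ 0.00°
|D| = √(3² + 3²) ≈ 4.2426, ∠D ≈ 45.00°
|T| = 50 / 4.2426 ≈ 11.785
Gain = 20 log₁₀(11.785) ≈ 21.43 dB
∠T = 0.00° − 45.00° = -45.00°

Substitute s = j15:
Numerator: 50 = 50 + j0
Denominator: (j15) + 3 = 3 + j15
|N| = √(50² + 0²) ≈ 50, ∠N ≈ 0.00°
|D| = √(3² + 15²) ≈ 15.297, ∠D ≈ 78.69°
|T| = 50 / 15.297 ≈ 3.2686
Gain = 20 log₁₀(3.2686) ≈ 10.29 dB
∠T = 0.00° − 78.69° = -78.69°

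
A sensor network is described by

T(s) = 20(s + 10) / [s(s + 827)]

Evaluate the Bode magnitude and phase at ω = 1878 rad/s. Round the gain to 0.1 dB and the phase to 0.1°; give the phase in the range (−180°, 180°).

At s = jω = j1878:
zero (s+10): 10 + j1878 → |·| = √(10²+1878²) = √3526984 ≈ 1878, ∠ = arctan(1878/10) ≈ 89.69°
pole (s+827): 827 + j1878 → |·| = √(827²+1878²) = √4210813 ≈ 2052, ∠ = arctan(1878/827) ≈ 66.23°
pole at origin: |s| = 1878, ∠ = 90.00° (in denominator)
|T| = 20 · 1878 / 3.8537e+06 ≈ 0.0097465
Gain = 20 log₁₀(0.0097465) ≈ -40.22 dB
∠T = 89.69° − 156.23° = -66.54°

-40.2 dB, -66.5°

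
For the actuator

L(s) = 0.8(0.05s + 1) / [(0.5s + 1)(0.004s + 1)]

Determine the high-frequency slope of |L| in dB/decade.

Each pole contributes −20 dB/decade at high frequency; each zero contributes +20 dB/decade.
Net: 1 zero(s) − 2 pole(s) → -20 dB/decade.

-20 dB/decade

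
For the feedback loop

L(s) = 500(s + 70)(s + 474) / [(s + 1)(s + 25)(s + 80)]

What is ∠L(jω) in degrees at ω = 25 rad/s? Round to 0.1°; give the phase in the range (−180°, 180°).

-127.4°

At s = jω = j25:
zero (s+70): 70 + j25 → |·| = √(70²+25²) = √5525 ≈ 74.33, ∠ = arctan(25/70) ≈ 19.65°
zero (s+474): 474 + j25 → |·| = √(474²+25²) = √225301 ≈ 474.66, ∠ = arctan(25/474) ≈ 3.02°
pole (s+1): 1 + j25 → |·| = √(1²+25²) = √626 ≈ 25.02, ∠ = arctan(25/1) ≈ 87.71°
pole (s+25): 25 + j25 → |·| = √(25²+25²) = √1250 ≈ 35.355, ∠ = arctan(25/25) ≈ 45.00°
pole (s+80): 80 + j25 → |·| = √(80²+25²) = √7025 ≈ 83.815, ∠ = arctan(25/80) ≈ 17.35°
∠L = 22.67° − 150.06° = -127.39°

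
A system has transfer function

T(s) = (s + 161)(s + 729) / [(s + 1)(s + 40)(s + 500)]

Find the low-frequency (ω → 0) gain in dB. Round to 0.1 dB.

15.4 dB

T(0) = 1·161·729 / (1·40·500) ≈ 5.8685
20 log₁₀(5.8685) ≈ 15.37 dB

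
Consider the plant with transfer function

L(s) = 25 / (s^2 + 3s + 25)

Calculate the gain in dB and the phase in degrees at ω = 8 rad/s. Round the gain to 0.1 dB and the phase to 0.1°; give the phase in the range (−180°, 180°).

-5.3 dB, -148.4°

At s = jω = j8:
quadratic: (j8)² + 3·j8 + 25 = -39 + j24 → |·| ≈ 45.793, ∠ ≈ 148.39°
|L| = 25 / 45.793 ≈ 0.54593
Gain = 20 log₁₀(0.54593) ≈ -5.26 dB
∠L = 0.00° − 148.39° = -148.39°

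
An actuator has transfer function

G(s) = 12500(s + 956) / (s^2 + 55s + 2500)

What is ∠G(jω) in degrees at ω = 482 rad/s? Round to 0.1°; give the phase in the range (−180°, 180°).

-146.7°

At s = jω = j482:
zero (s+956): 956 + j482 → |·| = √(956²+482²) = √1146260 ≈ 1070.6, ∠ = arctan(482/956) ≈ 26.76°
quadratic: (j482)² + 55·j482 + 2500 = -229824 + j26510 → |·| ≈ 2.3135e+05, ∠ ≈ 173.42°
∠G = 26.76° − 173.42° = -146.66°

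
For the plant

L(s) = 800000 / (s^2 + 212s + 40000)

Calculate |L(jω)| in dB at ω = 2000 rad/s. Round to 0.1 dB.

At s = jω = j2000:
quadratic: (j2000)² + 212·j2000 + 40000 = -3960000 + j424000 → |·| ≈ 3.9826e+06, ∠ ≈ 173.89°
|L| = 800000 / 3.9826e+06 ≈ 0.20087
Gain = 20 log₁₀(0.20087) ≈ -13.94 dB

-13.9 dB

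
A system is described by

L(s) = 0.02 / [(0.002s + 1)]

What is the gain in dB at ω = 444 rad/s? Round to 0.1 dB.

-36.5 dB

At ω = 444 rad/s:
pole (1 + j444·0.002) = 1 + j0.888 → |·| ≈ 1.3374, ∠ ≈ 41.61°
|L| = 0.02 · 1 / (1.3374) ≈ 0.014954
Gain = 20 log₁₀(0.014954) ≈ -36.50 dB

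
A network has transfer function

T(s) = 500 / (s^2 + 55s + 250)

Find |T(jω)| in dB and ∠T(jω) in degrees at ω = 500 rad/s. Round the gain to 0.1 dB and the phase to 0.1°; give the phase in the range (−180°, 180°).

Substitute s = j500:
Numerator: 500 = 500 + j0
Denominator: (j500)^2 + 55(j500) + 250 = -249750 + j27500
|N| = √(500² + 0²) ≈ 500, ∠N ≈ 0.00°
|D| = √(249750² + 27500²) ≈ 2.5126e+05, ∠D ≈ 173.72°
|T| = 500 / 2.5126e+05 ≈ 0.00199
Gain = 20 log₁₀(0.00199) ≈ -54.02 dB
∠T = 0.00° − 173.72° = -173.72°

-54.0 dB, -173.7°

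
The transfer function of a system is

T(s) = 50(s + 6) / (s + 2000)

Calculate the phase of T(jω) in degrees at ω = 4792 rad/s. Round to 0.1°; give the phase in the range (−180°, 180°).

22.6°

At s = jω = j4792:
zero (s+6): 6 + j4792 → |·| = √(6²+4792²) = √22963300 ≈ 4792, ∠ = arctan(4792/6) ≈ 89.93°
pole (s+2000): 2000 + j4792 → |·| = √(2000²+4792²) = √26963264 ≈ 5192.6, ∠ = arctan(4792/2000) ≈ 67.35°
∠T = 89.93° − 67.35° = 22.58°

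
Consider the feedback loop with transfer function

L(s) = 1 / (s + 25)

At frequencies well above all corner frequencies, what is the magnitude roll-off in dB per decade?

-20 dB/decade

Each pole contributes −20 dB/decade at high frequency; each zero contributes +20 dB/decade.
Net: 0 zero(s) − 1 pole(s) → -20 dB/decade.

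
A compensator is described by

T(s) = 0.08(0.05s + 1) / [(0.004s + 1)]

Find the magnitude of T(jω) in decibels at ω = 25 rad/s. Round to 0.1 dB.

-17.9 dB

At ω = 25 rad/s:
zero (1 + j25·0.05) = 1 + j1.25 → |·| ≈ 1.6008, ∠ ≈ 51.34°
pole (1 + j25·0.004) = 1 + j0.1 → |·| ≈ 1.005, ∠ ≈ 5.71°
|T| = 0.08 · 1.6008 / (1.005) ≈ 0.12743
Gain = 20 log₁₀(0.12743) ≈ -17.89 dB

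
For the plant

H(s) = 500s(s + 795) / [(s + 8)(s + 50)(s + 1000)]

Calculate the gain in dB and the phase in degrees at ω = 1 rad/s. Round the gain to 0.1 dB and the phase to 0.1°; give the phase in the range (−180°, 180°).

-0.1 dB, 81.7°

At s = jω = j1:
zero (s+795): 795 + j1 → |·| = √(795²+1²) = √632026 ≈ 795, ∠ = arctan(1/795) ≈ 0.07°
zero at origin: s = j1 → |·| = 1, ∠ = 90.00°
pole (s+8): 8 + j1 → |·| = √(8²+1²) = √65 ≈ 8.0623, ∠ = arctan(1/8) ≈ 7.13°
pole (s+50): 50 + j1 → |·| = √(50²+1²) = √2501 ≈ 50.01, ∠ = arctan(1/50) ≈ 1.15°
pole (s+1000): 1000 + j1 → |·| = √(1000²+1²) = √1000001 ≈ 1000, ∠ = arctan(1/1000) ≈ 0.06°
|H| = 500 · 795 / 4.032e+05 ≈ 0.98586
Gain = 20 log₁₀(0.98586) ≈ -0.12 dB
∠H = 90.07° − 8.34° = 81.73°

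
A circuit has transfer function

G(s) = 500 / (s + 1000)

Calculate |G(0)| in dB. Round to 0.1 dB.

G(0) = 500 / (1000) = 0.5
20 log₁₀(0.5) ≈ -6.02 dB

-6.0 dB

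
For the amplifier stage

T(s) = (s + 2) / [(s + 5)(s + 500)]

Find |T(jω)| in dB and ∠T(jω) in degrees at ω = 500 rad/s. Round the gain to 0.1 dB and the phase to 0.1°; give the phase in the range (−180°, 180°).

-57.0 dB, -44.7°

At s = jω = j500:
zero (s+2): 2 + j500 → |·| = √(2²+500²) = √250004 ≈ 500, ∠ = arctan(500/2) ≈ 89.77°
pole (s+5): 5 + j500 → |·| = √(5²+500²) = √250025 ≈ 500.02, ∠ = arctan(500/5) ≈ 89.43°
pole (s+500): 500 + j500 → |·| = √(500²+500²) = √500000 ≈ 707.11, ∠ = arctan(500/500) ≈ 45.00°
|T| = 1 · 500 / 3.5357e+05 ≈ 0.0014141
Gain = 20 log₁₀(0.0014141) ≈ -56.99 dB
∠T = 89.77° − 134.43° = -44.66°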